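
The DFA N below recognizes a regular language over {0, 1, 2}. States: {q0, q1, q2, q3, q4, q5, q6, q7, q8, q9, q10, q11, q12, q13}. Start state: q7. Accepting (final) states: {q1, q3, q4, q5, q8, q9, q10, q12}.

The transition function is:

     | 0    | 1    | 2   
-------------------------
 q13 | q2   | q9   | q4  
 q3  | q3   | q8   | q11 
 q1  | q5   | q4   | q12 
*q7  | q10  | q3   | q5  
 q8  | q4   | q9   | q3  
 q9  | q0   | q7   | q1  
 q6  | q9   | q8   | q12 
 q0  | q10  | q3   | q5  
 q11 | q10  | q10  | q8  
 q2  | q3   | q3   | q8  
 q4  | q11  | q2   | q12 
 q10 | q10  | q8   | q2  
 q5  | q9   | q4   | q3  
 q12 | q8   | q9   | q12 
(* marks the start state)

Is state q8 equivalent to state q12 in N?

No

Reachable states from the start: {q0,q1,q2,q3,q4,q5,q7,q8,q9,q10,q11,q12}. Unreachable: {q6,q13} — drop them.
Start with accepting vs non-accepting: {q1,q3,q4,q5,q8,q9,q10,q12} | {q0,q2,q7,q11}.
Refine {q1,q3,q4,q5,q8,q9,q10,q12} on symbol 0: members go to different blocks, giving {q1,q3,q5,q8,q10,q12} and {q4,q9}.
Refine {q1,q3,q5,q8,q10,q12} on symbol 0: members go to different blocks, giving {q1,q3,q10,q12} and {q5,q8}.
Refine {q1,q3,q10,q12} on symbol 0: members go to different blocks, giving {q1,q12} and {q3,q10}.
The partition is now stable with 5 blocks: {q1,q12} | {q0,q2,q7,q11} | {q4,q9} | {q5,q8} | {q3,q10}.
q8 and q12 end up in different blocks, so they are distinguishable. For instance, the string '00' is accepted from only q12.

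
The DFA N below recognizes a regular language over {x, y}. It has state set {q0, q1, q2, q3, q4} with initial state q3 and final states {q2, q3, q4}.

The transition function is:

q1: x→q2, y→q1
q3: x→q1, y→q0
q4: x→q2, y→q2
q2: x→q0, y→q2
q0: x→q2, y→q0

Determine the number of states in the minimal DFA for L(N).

3

First remove the unreachable states {q4}; 4 states remain.
Start with accepting vs non-accepting: {q2,q3} | {q0,q1}.
Split {q2,q3} by δ(·,y) → {q2} and {q3}.
The partition is now stable with 3 blocks: {q2} | {q0,q1} | {q3}.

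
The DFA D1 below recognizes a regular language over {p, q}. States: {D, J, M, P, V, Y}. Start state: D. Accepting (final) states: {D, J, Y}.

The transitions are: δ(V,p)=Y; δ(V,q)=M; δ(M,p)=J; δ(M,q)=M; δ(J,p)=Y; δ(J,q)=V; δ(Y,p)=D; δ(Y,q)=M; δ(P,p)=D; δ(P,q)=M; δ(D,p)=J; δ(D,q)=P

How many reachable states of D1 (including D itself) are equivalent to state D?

3

Every state is reachable, so we keep all 6.
Initial partition by acceptance: {D,J,Y} | {M,P,V}.
The partition is now stable with 2 blocks: {D,J,Y} | {M,P,V}.
The equivalence class containing D is {D,J,Y}, of size 3.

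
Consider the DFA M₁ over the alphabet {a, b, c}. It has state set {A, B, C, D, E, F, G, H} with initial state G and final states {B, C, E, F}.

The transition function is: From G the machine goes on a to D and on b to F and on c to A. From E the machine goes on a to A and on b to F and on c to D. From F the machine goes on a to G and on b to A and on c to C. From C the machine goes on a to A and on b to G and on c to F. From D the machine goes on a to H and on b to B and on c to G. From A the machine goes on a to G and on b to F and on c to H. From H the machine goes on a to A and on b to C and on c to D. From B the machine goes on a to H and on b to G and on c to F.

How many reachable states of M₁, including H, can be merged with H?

First remove the unreachable states {E}; 7 states remain.
Initial partition by acceptance: {B,C,F} | {A,D,G,H}.
The partition is now stable with 2 blocks: {B,C,F} | {A,D,G,H}.
The equivalence class containing H is {A,D,G,H}, of size 4.

4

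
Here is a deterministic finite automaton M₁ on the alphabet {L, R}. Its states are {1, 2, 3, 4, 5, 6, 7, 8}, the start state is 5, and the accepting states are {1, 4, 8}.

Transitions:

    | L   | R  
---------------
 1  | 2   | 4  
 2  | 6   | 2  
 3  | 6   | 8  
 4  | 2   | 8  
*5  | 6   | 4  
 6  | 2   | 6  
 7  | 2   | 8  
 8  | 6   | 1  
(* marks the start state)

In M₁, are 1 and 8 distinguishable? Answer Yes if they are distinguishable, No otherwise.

No

First remove the unreachable states {3,7}; 6 states remain.
Initial partition by acceptance: {1,4,8} | {2,5,6}.
Split {2,5,6} by δ(·,R) → {2,6} and {5}.
No further refinement is possible. Final partition (3 blocks): {1,4,8} | {2,6} | {5}.
1 and 8 lie in the same block of the stable partition, so they are equivalent — no string distinguishes them.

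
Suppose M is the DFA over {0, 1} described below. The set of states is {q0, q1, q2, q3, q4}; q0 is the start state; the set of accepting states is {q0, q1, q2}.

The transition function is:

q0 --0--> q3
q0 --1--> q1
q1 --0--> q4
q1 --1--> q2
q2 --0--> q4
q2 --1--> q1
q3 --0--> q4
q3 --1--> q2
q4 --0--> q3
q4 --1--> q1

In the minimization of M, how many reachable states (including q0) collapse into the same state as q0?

3

Every state is reachable, so we keep all 5.
Initial partition by acceptance: {q0,q1,q2} | {q3,q4}.
Stable partition: {q0,q1,q2} | {q3,q4} — 2 equivalence classes.
The equivalence class containing q0 is {q0,q1,q2}, of size 3.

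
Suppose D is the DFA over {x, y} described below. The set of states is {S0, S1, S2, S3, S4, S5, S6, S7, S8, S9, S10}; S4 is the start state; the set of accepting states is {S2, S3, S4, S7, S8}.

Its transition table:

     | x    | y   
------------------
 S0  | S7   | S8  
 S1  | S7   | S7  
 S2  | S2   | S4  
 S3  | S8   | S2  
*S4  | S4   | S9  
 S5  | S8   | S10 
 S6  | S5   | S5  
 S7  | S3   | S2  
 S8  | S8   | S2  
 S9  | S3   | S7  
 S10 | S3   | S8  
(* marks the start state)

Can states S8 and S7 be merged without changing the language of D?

Yes

States {S0,S1,S5,S6,S10} cannot be reached from the start state, so discard them.
Initial partition by acceptance: {S2,S3,S4,S7,S8} | {S9}.
On input y, block {S2,S3,S4,S7,S8} splits into {S2,S3,S7,S8} and {S4}.
On input y, block {S2,S3,S7,S8} splits into {S3,S7,S8} and {S2}.
No further refinement is possible. Final partition (4 blocks): {S3,S7,S8} | {S9} | {S4} | {S2}.
S8 and S7 lie in the same block of the stable partition, so they are equivalent — no string distinguishes them.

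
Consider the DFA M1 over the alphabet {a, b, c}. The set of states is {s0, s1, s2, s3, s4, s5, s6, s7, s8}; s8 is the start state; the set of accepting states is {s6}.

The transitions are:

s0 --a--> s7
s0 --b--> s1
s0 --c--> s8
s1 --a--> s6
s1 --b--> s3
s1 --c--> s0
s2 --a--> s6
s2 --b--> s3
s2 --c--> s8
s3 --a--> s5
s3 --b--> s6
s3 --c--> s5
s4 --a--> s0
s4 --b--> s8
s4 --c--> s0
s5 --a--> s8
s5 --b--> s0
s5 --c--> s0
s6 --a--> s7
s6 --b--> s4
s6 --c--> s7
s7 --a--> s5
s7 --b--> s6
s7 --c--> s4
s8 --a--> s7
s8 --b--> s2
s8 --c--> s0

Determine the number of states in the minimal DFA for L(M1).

All states are reachable from the start state.
P0 = {s6} | {s0,s1,s2,s3,s4,s5,s7,s8}.
Split {s0,s1,s2,s3,s4,s5,s7,s8} by δ(·,a) → {s0,s3,s4,s5,s7,s8} and {s1,s2}.
Refine {s0,s3,s4,s5,s7,s8} on symbol b: members go to different blocks, giving {s0,s8} and {s3,s7} and {s4,s5}.
No further refinement is possible. Final partition (5 blocks): {s6} | {s0,s8} | {s1,s2} | {s3,s7} | {s4,s5}.

5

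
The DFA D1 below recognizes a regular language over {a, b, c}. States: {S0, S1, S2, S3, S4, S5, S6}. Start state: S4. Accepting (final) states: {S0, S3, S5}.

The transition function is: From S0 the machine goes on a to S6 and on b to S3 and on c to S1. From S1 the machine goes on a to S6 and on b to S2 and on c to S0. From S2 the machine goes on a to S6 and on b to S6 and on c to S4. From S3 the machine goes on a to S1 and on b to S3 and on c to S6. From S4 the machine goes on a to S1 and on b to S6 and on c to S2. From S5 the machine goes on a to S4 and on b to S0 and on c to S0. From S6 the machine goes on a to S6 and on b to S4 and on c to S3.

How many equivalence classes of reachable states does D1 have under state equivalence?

3

States {S5} cannot be reached from the start state, so discard them.
Initial partition by acceptance: {S0,S3} | {S1,S2,S4,S6}.
Split {S1,S2,S4,S6} by δ(·,c) → {S1,S6} and {S2,S4}.
The partition is now stable with 3 blocks: {S0,S3} | {S1,S6} | {S2,S4}.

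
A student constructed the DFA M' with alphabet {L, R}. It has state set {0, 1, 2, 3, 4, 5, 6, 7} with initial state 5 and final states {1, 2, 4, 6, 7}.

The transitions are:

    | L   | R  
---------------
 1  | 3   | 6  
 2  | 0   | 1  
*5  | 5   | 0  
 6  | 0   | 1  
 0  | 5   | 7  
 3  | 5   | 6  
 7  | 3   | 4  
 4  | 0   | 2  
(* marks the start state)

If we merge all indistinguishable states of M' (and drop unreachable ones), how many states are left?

Every state is reachable, so we keep all 8.
P0 = {1,2,4,6,7} | {0,3,5}.
On input R, block {0,3,5} splits into {0,3} and {5}.
The partition is now stable with 3 blocks: {1,2,4,6,7} | {0,3} | {5}.

3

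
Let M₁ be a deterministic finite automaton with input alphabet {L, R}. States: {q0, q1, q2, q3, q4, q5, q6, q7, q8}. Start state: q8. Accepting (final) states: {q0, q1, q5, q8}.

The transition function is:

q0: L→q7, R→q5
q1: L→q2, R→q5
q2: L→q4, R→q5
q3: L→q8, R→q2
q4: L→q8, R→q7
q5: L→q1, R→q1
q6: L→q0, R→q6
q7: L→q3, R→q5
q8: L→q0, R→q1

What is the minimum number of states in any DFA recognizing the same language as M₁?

First remove the unreachable states {q6}; 8 states remain.
Initial partition by acceptance: {q0,q1,q5,q8} | {q2,q3,q4,q7}.
On input L, block {q0,q1,q5,q8} splits into {q0,q1} and {q5,q8}.
Split {q2,q3,q4,q7} by δ(·,L) → {q2,q7} and {q3,q4}.
Stable partition: {q0,q1} | {q2,q7} | {q5,q8} | {q3,q4} — 4 equivalence classes.

4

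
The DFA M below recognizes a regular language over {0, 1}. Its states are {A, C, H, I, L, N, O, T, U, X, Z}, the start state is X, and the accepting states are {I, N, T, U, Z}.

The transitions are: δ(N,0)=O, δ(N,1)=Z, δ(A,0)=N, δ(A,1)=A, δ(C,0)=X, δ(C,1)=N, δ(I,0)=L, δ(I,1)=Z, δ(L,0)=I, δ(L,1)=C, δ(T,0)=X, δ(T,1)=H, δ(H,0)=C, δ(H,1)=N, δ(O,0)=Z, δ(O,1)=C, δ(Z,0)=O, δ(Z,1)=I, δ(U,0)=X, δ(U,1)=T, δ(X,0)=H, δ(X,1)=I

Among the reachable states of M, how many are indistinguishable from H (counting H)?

First remove the unreachable states {A,T,U}; 8 states remain.
P0 = {I,N,Z} | {C,H,L,O,X}.
Refine {C,H,L,O,X} on symbol 0: members go to different blocks, giving {C,H,X} and {L,O}.
Stable partition: {I,N,Z} | {C,H,X} | {L,O} — 3 equivalence classes.
State H belongs to the block {C,H,X}, which has 3 states.

3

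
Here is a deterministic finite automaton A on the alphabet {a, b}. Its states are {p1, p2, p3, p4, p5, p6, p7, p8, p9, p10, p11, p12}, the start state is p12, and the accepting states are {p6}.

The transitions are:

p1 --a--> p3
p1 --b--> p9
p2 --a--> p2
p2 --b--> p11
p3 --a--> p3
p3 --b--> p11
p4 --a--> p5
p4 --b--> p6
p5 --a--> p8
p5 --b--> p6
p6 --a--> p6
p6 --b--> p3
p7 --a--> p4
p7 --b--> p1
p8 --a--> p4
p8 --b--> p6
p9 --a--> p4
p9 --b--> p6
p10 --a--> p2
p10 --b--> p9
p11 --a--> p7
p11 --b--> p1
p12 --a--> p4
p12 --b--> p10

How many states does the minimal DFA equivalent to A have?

All states are reachable from the start state.
Initial partition by acceptance: {p6} | {p1,p2,p3,p4,p5,p7,p8,p9,p10,p11,p12}.
On input b, block {p1,p2,p3,p4,p5,p7,p8,p9,p10,p11,p12} splits into {p1,p2,p3,p7,p10,p11,p12} and {p4,p5,p8,p9}.
Refine {p1,p2,p3,p7,p10,p11,p12} on symbol a: members go to different blocks, giving {p1,p2,p3,p10,p11} and {p7,p12}.
Refine {p1,p2,p3,p10,p11} on symbol a: members go to different blocks, giving {p1,p2,p3,p10} and {p11}.
Refine {p1,p2,p3,p10} on symbol b: members go to different blocks, giving {p1,p10} and {p2,p3}.
The partition is now stable with 6 blocks: {p6} | {p1,p10} | {p4,p5,p8,p9} | {p7,p12} | {p11} | {p2,p3}.

6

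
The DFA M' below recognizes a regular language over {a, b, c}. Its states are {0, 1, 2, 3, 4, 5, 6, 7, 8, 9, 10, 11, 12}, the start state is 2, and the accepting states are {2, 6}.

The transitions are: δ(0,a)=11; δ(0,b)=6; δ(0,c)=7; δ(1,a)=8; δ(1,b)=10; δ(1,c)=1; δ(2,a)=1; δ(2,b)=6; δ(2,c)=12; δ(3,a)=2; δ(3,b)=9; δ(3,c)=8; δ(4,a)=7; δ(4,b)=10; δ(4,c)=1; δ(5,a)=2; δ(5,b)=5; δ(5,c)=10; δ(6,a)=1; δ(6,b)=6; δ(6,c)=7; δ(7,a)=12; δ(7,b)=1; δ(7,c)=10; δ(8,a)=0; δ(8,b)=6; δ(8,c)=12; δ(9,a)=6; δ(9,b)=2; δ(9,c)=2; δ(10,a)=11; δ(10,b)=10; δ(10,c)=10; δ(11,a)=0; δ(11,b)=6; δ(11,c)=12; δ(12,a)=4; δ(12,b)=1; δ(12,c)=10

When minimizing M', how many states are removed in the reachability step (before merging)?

BFS from 2 reaches {0, 1, 2, 4, 6, 7, 8, 10, 11, 12}; the 3 state(s) 3, 5, 9 are never visited.

3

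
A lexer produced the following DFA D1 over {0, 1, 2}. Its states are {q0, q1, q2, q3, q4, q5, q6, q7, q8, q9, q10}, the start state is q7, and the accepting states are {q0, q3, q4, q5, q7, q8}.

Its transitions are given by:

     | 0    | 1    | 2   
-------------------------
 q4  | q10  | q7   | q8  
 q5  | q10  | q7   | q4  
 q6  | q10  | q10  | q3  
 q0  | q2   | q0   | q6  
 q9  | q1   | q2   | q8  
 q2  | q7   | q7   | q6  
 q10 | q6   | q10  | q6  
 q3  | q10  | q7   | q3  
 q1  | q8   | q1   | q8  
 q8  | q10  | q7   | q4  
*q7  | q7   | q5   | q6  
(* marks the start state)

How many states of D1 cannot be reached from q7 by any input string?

No path from q7 leads to q0, q1, q2, q9; the other 7 states are all reachable.

4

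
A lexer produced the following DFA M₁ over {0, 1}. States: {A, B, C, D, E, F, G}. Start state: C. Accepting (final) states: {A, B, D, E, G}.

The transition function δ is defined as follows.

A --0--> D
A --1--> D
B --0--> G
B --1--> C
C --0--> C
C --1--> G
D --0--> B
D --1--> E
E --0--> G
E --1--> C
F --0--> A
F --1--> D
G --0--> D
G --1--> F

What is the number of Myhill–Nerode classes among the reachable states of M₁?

All states are reachable from the start state.
Initial partition by acceptance: {A,B,D,E,G} | {C,F}.
Split {A,B,D,E,G} by δ(·,1) → {B,E,G} and {A,D}.
On input 0, block {B,E,G} splits into {B,E} and {G}.
On input 0, block {C,F} splits into {C} and {F}.
Split {A,D} by δ(·,0) → {A} and {D}.
Stable partition: {B,E} | {C} | {A} | {G} | {F} | {D} — 6 equivalence classes.

6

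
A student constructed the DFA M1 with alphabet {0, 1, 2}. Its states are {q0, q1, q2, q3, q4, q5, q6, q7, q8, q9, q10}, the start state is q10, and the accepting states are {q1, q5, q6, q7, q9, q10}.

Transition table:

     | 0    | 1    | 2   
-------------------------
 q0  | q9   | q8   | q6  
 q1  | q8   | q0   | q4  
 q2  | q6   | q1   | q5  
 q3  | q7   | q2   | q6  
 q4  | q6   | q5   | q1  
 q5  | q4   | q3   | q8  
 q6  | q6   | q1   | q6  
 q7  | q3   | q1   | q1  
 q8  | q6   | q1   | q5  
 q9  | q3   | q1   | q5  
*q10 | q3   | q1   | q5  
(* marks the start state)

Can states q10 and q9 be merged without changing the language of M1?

Every state is reachable, so we keep all 11.
P0 = {q1,q5,q6,q7,q9,q10} | {q0,q2,q3,q4,q8}.
Refine {q1,q5,q6,q7,q9,q10} on symbol 0: members go to different blocks, giving {q1,q5,q7,q9,q10} and {q6}.
Split {q1,q5,q7,q9,q10} by δ(·,1) → {q7,q9,q10} and {q1,q5}.
Refine {q0,q2,q3,q4,q8} on symbol 0: members go to different blocks, giving {q2,q4,q8} and {q0,q3}.
Stable partition: {q7,q9,q10} | {q2,q4,q8} | {q6} | {q1,q5} | {q0,q3} — 5 equivalence classes.
q10 and q9 lie in the same block of the stable partition, so they are equivalent — no string distinguishes them.

Yes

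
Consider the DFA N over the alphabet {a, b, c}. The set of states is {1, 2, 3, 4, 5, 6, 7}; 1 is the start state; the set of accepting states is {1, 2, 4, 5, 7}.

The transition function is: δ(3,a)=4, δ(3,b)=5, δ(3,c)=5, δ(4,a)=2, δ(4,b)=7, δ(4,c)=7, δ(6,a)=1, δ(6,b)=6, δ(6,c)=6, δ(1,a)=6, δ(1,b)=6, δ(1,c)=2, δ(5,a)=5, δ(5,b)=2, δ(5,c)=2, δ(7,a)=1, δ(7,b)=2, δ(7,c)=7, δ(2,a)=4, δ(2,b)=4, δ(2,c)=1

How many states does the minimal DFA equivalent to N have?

5

First remove the unreachable states {3,5}; 5 states remain.
Initial partition by acceptance: {1,2,4,7} | {6}.
Refine {1,2,4,7} on symbol a: members go to different blocks, giving {2,4,7} and {1}.
Refine {2,4,7} on symbol a: members go to different blocks, giving {2,4} and {7}.
Refine {2,4} on symbol b: members go to different blocks, giving {2} and {4}.
No further refinement is possible. Final partition (5 blocks): {2} | {6} | {1} | {7} | {4}.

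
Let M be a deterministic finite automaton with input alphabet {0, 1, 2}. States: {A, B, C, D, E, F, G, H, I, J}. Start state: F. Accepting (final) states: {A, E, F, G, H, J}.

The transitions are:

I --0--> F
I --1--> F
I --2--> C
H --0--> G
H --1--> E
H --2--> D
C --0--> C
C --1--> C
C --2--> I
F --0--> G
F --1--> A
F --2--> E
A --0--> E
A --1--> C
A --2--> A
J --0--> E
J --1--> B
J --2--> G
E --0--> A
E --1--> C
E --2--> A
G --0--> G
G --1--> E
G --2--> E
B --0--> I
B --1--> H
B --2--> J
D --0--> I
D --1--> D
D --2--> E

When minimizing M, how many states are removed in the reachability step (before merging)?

4

No path from F leads to B, D, H, J; the other 6 states are all reachable.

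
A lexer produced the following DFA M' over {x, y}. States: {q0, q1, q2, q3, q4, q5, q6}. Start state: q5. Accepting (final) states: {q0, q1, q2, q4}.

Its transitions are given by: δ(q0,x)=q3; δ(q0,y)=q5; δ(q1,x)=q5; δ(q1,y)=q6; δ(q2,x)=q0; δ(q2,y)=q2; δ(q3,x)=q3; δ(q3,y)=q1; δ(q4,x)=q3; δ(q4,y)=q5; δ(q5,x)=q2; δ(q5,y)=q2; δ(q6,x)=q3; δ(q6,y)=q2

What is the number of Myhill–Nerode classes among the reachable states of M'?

States {q4} cannot be reached from the start state, so discard them.
Initial partition by acceptance: {q0,q1,q2} | {q3,q5,q6}.
Split {q0,q1,q2} by δ(·,x) → {q0,q1} and {q2}.
On input x, block {q3,q5,q6} splits into {q3,q6} and {q5}.
Split {q0,q1} by δ(·,x) → {q0} and {q1}.
On input y, block {q3,q6} splits into {q3} and {q6}.
Stable partition: {q0} | {q3} | {q2} | {q5} | {q1} | {q6} — 6 equivalence classes.

6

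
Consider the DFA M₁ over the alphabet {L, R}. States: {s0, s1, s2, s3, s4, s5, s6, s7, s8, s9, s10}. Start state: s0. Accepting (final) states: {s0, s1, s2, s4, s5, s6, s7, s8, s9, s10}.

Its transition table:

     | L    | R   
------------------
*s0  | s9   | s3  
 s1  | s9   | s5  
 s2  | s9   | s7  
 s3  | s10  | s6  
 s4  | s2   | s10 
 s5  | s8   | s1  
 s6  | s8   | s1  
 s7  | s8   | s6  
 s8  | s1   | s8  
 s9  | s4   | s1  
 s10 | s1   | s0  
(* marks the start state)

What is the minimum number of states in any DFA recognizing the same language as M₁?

10

Initial partition by acceptance: {s0,s1,s2,s4,s5,s6,s7,s8,s9,s10} | {s3}.
Split {s0,s1,s2,s4,s5,s6,s7,s8,s9,s10} by δ(·,R) → {s1,s2,s4,s5,s6,s7,s8,s9,s10} and {s0}.
Refine {s1,s2,s4,s5,s6,s7,s8,s9,s10} on symbol R: members go to different blocks, giving {s1,s2,s4,s5,s6,s7,s8,s9} and {s10}.
Split {s1,s2,s4,s5,s6,s7,s8,s9} by δ(·,R) → {s1,s2,s5,s6,s7,s8,s9} and {s4}.
On input L, block {s1,s2,s5,s6,s7,s8,s9} splits into {s1,s2,s5,s6,s7,s8} and {s9}.
Split {s1,s2,s5,s6,s7,s8} by δ(·,L) → {s5,s6,s7,s8} and {s1,s2}.
Refine {s5,s6,s7,s8} on symbol L: members go to different blocks, giving {s5,s6,s7} and {s8}.
On input R, block {s5,s6,s7} splits into {s5,s6} and {s7}.
Refine {s1,s2} on symbol R: members go to different blocks, giving {s1} and {s2}.
The partition is now stable with 10 blocks: {s5,s6} | {s3} | {s0} | {s10} | {s4} | {s9} | {s1} | {s8} | {s7} | {s2}.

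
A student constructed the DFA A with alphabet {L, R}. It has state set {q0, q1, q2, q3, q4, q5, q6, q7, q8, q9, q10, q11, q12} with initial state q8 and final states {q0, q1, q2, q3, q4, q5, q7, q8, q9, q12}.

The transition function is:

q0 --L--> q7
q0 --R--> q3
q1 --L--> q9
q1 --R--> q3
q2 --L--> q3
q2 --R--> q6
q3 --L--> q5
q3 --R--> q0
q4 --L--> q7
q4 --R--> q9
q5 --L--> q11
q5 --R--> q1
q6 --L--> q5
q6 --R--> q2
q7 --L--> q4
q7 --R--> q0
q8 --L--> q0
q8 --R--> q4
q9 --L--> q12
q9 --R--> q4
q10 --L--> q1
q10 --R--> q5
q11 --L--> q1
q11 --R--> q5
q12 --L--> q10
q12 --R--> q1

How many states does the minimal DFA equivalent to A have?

6

First remove the unreachable states {q2,q6}; 11 states remain.
Initial partition by acceptance: {q0,q1,q3,q4,q5,q7,q8,q9,q12} | {q10,q11}.
Refine {q0,q1,q3,q4,q5,q7,q8,q9,q12} on symbol L: members go to different blocks, giving {q0,q1,q3,q4,q7,q8,q9} and {q5,q12}.
Split {q0,q1,q3,q4,q7,q8,q9} by δ(·,L) → {q0,q1,q4,q7,q8} and {q3,q9}.
On input L, block {q0,q1,q4,q7,q8} splits into {q0,q4,q7,q8} and {q1}.
Refine {q0,q4,q7,q8} on symbol R: members go to different blocks, giving {q0,q4} and {q7,q8}.
The partition is now stable with 6 blocks: {q0,q4} | {q10,q11} | {q5,q12} | {q3,q9} | {q1} | {q7,q8}.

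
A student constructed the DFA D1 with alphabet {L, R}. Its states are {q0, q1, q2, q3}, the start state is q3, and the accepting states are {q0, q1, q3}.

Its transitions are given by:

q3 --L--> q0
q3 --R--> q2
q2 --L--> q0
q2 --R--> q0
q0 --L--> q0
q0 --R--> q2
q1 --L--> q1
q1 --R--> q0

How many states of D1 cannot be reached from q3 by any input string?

1

Starting at q3 and following transitions, the reachable set is {q0, q2, q3}. That leaves q1 unreachable — 1 in total.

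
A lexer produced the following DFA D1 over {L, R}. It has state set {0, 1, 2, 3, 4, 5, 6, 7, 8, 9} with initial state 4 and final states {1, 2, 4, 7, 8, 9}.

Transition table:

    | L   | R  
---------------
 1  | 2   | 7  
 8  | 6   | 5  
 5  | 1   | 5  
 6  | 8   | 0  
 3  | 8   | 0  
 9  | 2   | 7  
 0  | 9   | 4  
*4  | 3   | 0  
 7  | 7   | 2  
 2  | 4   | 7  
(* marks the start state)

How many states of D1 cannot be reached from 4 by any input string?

Exploring from 4, all states are eventually visited, so none are unreachable.

0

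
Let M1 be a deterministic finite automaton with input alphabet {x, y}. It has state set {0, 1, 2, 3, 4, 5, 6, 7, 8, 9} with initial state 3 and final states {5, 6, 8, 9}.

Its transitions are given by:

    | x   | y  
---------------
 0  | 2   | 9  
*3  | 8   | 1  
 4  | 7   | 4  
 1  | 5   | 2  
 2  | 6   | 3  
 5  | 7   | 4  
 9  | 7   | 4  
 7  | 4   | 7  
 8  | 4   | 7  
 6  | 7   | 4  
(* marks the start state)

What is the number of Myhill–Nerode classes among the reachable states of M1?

3

First remove the unreachable states {0,9}; 8 states remain.
Initial partition by acceptance: {5,6,8} | {1,2,3,4,7}.
On input x, block {1,2,3,4,7} splits into {1,2,3} and {4,7}.
The partition is now stable with 3 blocks: {5,6,8} | {1,2,3} | {4,7}.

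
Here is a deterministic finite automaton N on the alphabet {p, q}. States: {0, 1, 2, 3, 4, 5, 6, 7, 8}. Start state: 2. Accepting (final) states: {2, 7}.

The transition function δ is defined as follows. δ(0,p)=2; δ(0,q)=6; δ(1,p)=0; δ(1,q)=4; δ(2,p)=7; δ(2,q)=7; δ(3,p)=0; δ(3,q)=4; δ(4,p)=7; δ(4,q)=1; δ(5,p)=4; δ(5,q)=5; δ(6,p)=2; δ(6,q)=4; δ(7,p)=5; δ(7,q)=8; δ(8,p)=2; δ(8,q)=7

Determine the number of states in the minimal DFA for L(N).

Reachable states from the start: {0,1,2,4,5,6,7,8}. Unreachable: {3} — drop them.
P0 = {2,7} | {0,1,4,5,6,8}.
Split {2,7} by δ(·,p) → {2} and {7}.
On input p, block {0,1,4,5,6,8} splits into {0,6,8} and {1,5} and {4}.
Split {0,6,8} by δ(·,q) → {0} and {6} and {8}.
Split {1,5} by δ(·,p) → {1} and {5}.
No further refinement is possible. Final partition (8 blocks): {2} | {0} | {7} | {1} | {4} | {6} | {8} | {5}.

8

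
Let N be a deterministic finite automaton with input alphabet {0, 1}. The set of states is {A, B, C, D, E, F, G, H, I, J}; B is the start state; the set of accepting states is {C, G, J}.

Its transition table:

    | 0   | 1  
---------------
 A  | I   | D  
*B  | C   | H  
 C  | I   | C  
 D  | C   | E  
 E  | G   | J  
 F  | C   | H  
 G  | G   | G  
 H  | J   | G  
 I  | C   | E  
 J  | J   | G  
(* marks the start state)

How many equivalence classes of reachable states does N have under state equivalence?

First remove the unreachable states {A,D,F}; 7 states remain.
Initial partition by acceptance: {C,G,J} | {B,E,H,I}.
Split {C,G,J} by δ(·,0) → {G,J} and {C}.
Refine {B,E,H,I} on symbol 0: members go to different blocks, giving {B,I} and {E,H}.
No further refinement is possible. Final partition (4 blocks): {G,J} | {B,I} | {C} | {E,H}.

4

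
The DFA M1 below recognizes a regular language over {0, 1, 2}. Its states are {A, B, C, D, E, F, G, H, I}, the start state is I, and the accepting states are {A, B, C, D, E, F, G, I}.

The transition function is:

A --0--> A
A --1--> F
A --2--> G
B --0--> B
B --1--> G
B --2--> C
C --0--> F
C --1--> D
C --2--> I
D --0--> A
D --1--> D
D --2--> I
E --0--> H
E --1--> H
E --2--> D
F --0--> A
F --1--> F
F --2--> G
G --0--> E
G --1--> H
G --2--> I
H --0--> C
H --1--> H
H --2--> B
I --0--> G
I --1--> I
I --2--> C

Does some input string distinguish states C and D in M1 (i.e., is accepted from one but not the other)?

No

All states are reachable from the start state.
Start with accepting vs non-accepting: {A,B,C,D,E,F,G,I} | {H}.
Split {A,B,C,D,E,F,G,I} by δ(·,0) → {A,B,C,D,F,G,I} and {E}.
On input 0, block {A,B,C,D,F,G,I} splits into {A,B,C,D,F,I} and {G}.
Refine {A,B,C,D,F,I} on symbol 0: members go to different blocks, giving {A,B,C,D,F} and {I}.
Split {A,B,C,D,F} by δ(·,1) → {A,C,D,F} and {B}.
On input 2, block {A,C,D,F} splits into {A,F} and {C,D}.
No further refinement is possible. Final partition (7 blocks): {A,F} | {H} | {E} | {G} | {I} | {B} | {C,D}.
C and D lie in the same block of the stable partition, so they are equivalent — no string distinguishes them.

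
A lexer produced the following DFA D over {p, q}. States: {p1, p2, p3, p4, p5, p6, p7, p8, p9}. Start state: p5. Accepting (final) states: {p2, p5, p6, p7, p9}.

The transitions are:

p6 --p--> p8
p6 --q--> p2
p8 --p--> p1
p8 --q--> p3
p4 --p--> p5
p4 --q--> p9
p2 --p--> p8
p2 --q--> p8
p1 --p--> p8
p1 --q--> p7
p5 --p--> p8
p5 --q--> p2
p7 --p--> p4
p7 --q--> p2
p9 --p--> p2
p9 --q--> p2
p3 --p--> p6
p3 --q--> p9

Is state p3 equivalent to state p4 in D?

Yes

Initial partition by acceptance: {p2,p5,p6,p7,p9} | {p1,p3,p4,p8}.
On input p, block {p2,p5,p6,p7,p9} splits into {p2,p5,p6,p7} and {p9}.
Refine {p2,p5,p6,p7} on symbol q: members go to different blocks, giving {p5,p6,p7} and {p2}.
On input p, block {p1,p3,p4,p8} splits into {p1,p8} and {p3,p4}.
Split {p5,p6,p7} by δ(·,p) → {p5,p6} and {p7}.
Split {p1,p8} by δ(·,q) → {p1} and {p8}.
Stable partition: {p5,p6} | {p1} | {p9} | {p2} | {p3,p4} | {p7} | {p8} — 7 equivalence classes.
p3 and p4 lie in the same block of the stable partition, so they are equivalent — no string distinguishes them.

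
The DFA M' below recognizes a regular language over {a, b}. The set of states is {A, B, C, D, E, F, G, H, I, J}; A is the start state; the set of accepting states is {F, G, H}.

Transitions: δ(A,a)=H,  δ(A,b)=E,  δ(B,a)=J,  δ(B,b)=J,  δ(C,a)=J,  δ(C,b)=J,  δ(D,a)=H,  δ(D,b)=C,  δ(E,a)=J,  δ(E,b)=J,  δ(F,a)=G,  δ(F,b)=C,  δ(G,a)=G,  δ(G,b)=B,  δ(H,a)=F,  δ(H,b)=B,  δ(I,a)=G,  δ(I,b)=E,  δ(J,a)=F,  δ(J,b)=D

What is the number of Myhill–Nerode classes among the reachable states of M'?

Reachable states from the start: {A,B,C,D,E,F,G,H,J}. Unreachable: {I} — drop them.
Start with accepting vs non-accepting: {F,G,H} | {A,B,C,D,E,J}.
Refine {A,B,C,D,E,J} on symbol a: members go to different blocks, giving {A,D,J} and {B,C,E}.
Split {A,D,J} by δ(·,b) → {A,D} and {J}.
Stable partition: {F,G,H} | {A,D} | {B,C,E} | {J} — 4 equivalence classes.

4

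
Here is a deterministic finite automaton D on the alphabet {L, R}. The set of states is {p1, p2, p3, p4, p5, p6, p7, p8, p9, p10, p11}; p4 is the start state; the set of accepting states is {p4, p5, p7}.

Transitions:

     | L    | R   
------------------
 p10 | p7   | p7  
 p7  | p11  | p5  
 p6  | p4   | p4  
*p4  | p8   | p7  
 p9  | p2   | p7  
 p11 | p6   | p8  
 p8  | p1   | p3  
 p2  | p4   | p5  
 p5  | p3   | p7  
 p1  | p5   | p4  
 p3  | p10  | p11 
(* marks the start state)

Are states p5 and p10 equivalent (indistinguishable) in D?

States {p2,p9} cannot be reached from the start state, so discard them.
Initial partition by acceptance: {p4,p5,p7} | {p1,p3,p6,p8,p10,p11}.
Split {p1,p3,p6,p8,p10,p11} by δ(·,L) → {p1,p6,p10} and {p3,p8,p11}.
The partition is now stable with 3 blocks: {p4,p5,p7} | {p1,p6,p10} | {p3,p8,p11}.
p5 and p10 end up in different blocks, so they are distinguishable. For instance, the string 'ε' is accepted from only p5.

No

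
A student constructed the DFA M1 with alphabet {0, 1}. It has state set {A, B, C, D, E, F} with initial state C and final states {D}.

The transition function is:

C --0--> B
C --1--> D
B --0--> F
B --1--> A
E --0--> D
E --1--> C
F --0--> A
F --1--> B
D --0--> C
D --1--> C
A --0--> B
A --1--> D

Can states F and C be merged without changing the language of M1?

Reachable states from the start: {A,B,C,D,F}. Unreachable: {E} — drop them.
Start with accepting vs non-accepting: {D} | {A,B,C,F}.
Split {A,B,C,F} by δ(·,1) → {A,C} and {B,F}.
Split {B,F} by δ(·,0) → {B} and {F}.
The partition is now stable with 4 blocks: {D} | {A,C} | {B} | {F}.
F and C end up in different blocks, so they are distinguishable. For instance, the string '1' is accepted from only C.

No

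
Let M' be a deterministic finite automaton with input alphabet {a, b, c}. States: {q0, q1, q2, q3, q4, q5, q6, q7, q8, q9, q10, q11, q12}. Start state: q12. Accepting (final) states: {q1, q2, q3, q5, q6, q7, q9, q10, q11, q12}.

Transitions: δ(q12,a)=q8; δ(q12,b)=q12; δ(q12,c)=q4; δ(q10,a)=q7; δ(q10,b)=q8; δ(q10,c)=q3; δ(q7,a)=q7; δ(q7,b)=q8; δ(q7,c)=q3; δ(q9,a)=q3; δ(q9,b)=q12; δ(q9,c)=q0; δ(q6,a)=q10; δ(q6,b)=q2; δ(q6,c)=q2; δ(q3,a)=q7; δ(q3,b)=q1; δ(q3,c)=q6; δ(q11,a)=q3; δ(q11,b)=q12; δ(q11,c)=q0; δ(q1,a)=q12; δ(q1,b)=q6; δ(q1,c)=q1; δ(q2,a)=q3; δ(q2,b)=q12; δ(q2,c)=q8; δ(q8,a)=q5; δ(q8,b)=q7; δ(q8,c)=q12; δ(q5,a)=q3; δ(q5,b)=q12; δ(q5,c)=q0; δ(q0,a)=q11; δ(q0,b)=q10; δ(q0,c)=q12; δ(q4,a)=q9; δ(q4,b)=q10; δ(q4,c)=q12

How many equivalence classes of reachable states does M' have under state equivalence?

7

Every state is reachable, so we keep all 13.
Initial partition by acceptance: {q1,q2,q3,q5,q6,q7,q9,q10,q11,q12} | {q0,q4,q8}.
Split {q1,q2,q3,q5,q6,q7,q9,q10,q11,q12} by δ(·,a) → {q1,q2,q3,q5,q6,q7,q9,q10,q11} and {q12}.
On input a, block {q1,q2,q3,q5,q6,q7,q9,q10,q11} splits into {q2,q3,q5,q6,q7,q9,q10,q11} and {q1}.
Split {q2,q3,q5,q6,q7,q9,q10,q11} by δ(·,b) → {q2,q5,q9,q11} and {q7,q10} and {q3} and {q6}.
No further refinement is possible. Final partition (7 blocks): {q2,q5,q9,q11} | {q0,q4,q8} | {q12} | {q1} | {q7,q10} | {q3} | {q6}.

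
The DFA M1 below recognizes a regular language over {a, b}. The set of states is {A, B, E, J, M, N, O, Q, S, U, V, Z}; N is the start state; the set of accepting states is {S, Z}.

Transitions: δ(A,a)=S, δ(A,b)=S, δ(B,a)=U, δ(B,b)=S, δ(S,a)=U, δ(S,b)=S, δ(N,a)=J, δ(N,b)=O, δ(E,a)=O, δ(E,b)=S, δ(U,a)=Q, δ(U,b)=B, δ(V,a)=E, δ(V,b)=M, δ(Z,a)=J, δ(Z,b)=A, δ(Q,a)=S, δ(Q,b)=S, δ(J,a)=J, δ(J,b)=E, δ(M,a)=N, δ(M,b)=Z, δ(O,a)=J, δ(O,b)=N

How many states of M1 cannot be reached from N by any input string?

4

BFS from N reaches {B, E, J, N, O, Q, S, U}; the 4 state(s) A, M, V, Z are never visited.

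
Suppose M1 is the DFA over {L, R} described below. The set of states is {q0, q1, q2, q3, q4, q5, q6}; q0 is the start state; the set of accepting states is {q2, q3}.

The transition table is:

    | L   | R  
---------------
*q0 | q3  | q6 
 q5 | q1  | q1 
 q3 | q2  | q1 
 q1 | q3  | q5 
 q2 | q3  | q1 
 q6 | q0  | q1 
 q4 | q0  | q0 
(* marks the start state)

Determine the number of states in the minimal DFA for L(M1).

States {q4} cannot be reached from the start state, so discard them.
P0 = {q2,q3} | {q0,q1,q5,q6}.
Refine {q0,q1,q5,q6} on symbol L: members go to different blocks, giving {q0,q1} and {q5,q6}.
The partition is now stable with 3 blocks: {q2,q3} | {q0,q1} | {q5,q6}.

3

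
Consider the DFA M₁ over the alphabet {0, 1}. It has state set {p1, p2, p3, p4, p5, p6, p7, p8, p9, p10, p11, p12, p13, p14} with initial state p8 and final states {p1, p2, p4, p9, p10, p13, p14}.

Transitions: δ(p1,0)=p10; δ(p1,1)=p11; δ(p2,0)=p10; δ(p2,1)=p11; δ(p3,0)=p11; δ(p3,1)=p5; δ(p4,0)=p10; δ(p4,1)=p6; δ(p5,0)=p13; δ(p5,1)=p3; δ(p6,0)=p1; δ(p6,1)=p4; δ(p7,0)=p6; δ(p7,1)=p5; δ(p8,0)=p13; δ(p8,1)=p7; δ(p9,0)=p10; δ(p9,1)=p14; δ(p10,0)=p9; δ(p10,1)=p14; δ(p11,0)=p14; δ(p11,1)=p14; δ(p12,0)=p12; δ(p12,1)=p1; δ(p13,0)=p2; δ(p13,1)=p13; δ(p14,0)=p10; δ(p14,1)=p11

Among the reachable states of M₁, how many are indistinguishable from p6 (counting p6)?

First remove the unreachable states {p12}; 13 states remain.
P0 = {p1,p2,p4,p9,p10,p13,p14} | {p3,p5,p6,p7,p8,p11}.
Split {p1,p2,p4,p9,p10,p13,p14} by δ(·,1) → {p1,p2,p4,p14} and {p9,p10,p13}.
On input 0, block {p3,p5,p6,p7,p8,p11} splits into {p3,p7} and {p5,p8} and {p6,p11}.
On input 0, block {p9,p10,p13} splits into {p9,p10} and {p13}.
Stable partition: {p1,p2,p4,p14} | {p3,p7} | {p9,p10} | {p5,p8} | {p6,p11} | {p13} — 6 equivalence classes.
State p6 belongs to the block {p6,p11}, which has 2 states.

2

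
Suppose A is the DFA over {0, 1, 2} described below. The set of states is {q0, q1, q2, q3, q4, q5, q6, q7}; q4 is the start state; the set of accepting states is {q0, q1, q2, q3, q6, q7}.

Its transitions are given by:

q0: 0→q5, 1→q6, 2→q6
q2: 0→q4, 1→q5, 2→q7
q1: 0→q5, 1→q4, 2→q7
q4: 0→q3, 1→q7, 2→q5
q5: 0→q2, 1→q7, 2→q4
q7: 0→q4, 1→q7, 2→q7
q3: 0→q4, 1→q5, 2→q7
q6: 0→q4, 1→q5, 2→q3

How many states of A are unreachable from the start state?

BFS from q4 reaches {q2, q3, q4, q5, q7}; the 3 state(s) q0, q1, q6 are never visited.

3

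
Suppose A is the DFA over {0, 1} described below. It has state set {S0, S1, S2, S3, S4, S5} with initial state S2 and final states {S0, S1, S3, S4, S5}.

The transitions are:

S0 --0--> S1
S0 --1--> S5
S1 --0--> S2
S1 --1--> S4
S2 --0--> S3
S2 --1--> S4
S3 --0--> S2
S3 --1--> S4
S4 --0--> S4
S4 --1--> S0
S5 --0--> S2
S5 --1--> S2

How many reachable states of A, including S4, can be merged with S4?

Initial partition by acceptance: {S0,S1,S3,S4,S5} | {S2}.
On input 0, block {S0,S1,S3,S4,S5} splits into {S1,S3,S5} and {S0,S4}.
Refine {S1,S3,S5} on symbol 1: members go to different blocks, giving {S1,S3} and {S5}.
Split {S0,S4} by δ(·,0) → {S0} and {S4}.
No further refinement is possible. Final partition (5 blocks): {S1,S3} | {S2} | {S0} | {S5} | {S4}.
The equivalence class containing S4 is {S4}, of size 1.

1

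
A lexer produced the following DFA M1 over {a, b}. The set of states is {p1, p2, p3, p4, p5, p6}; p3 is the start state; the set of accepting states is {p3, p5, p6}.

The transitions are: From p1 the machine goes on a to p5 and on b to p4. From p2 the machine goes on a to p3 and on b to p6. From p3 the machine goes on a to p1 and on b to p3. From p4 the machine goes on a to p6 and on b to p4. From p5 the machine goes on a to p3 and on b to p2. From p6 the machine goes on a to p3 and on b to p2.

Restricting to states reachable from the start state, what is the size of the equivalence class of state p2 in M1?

P0 = {p3,p5,p6} | {p1,p2,p4}.
Split {p3,p5,p6} by δ(·,a) → {p5,p6} and {p3}.
On input a, block {p1,p2,p4} splits into {p1,p4} and {p2}.
No further refinement is possible. Final partition (4 blocks): {p5,p6} | {p1,p4} | {p3} | {p2}.
State p2 belongs to the block {p2}, which has 1 states.

1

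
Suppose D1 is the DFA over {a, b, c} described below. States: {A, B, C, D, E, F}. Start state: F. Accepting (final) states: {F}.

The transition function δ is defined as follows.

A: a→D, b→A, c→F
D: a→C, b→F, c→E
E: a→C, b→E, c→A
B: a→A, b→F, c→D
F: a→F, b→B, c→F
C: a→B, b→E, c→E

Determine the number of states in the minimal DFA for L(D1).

All states are reachable from the start state.
Initial partition by acceptance: {F} | {A,B,C,D,E}.
Refine {A,B,C,D,E} on symbol b: members go to different blocks, giving {A,C,E} and {B,D}.
Refine {A,C,E} on symbol a: members go to different blocks, giving {A,C} and {E}.
Split {A,C} by δ(·,b) → {A} and {C}.
Refine {B,D} on symbol a: members go to different blocks, giving {B} and {D}.
No further refinement is possible. Final partition (6 blocks): {F} | {A} | {B} | {E} | {C} | {D}.

6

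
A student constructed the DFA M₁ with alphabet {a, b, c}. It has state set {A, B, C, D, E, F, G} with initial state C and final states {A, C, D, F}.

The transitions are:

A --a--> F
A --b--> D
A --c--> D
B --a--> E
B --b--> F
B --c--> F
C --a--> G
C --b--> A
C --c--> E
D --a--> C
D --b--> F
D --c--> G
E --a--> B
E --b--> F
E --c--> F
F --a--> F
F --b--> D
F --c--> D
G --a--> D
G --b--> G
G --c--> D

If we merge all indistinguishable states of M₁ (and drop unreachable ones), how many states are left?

Initial partition by acceptance: {A,C,D,F} | {B,E,G}.
Refine {A,C,D,F} on symbol a: members go to different blocks, giving {A,D,F} and {C}.
Split {A,D,F} by δ(·,a) → {A,F} and {D}.
Split {B,E,G} by δ(·,a) → {B,E} and {G}.
No further refinement is possible. Final partition (5 blocks): {A,F} | {B,E} | {C} | {D} | {G}.

5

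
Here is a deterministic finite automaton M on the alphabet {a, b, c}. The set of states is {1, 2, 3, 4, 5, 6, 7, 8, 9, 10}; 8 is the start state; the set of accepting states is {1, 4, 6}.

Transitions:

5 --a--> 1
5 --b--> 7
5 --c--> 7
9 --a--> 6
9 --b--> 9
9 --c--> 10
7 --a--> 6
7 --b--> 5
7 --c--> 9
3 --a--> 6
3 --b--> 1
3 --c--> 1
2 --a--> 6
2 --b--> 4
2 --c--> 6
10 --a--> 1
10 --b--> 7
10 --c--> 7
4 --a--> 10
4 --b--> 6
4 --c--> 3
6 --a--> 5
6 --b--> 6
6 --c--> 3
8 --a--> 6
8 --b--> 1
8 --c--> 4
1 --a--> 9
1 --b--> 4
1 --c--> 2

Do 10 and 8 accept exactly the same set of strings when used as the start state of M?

No

P0 = {1,4,6} | {2,3,5,7,8,9,10}.
On input b, block {2,3,5,7,8,9,10} splits into {5,7,9,10} and {2,3,8}.
No further refinement is possible. Final partition (3 blocks): {1,4,6} | {5,7,9,10} | {2,3,8}.
10 and 8 end up in different blocks, so they are distinguishable. For instance, the string 'b' is accepted from only 8.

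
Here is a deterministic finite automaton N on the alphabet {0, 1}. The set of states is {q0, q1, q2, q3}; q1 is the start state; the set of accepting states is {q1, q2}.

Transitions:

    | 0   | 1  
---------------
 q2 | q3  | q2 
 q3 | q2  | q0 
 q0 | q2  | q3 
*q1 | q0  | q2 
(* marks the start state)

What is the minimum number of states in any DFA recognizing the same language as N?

2

Every state is reachable, so we keep all 4.
Start with accepting vs non-accepting: {q1,q2} | {q0,q3}.
Stable partition: {q1,q2} | {q0,q3} — 2 equivalence classes.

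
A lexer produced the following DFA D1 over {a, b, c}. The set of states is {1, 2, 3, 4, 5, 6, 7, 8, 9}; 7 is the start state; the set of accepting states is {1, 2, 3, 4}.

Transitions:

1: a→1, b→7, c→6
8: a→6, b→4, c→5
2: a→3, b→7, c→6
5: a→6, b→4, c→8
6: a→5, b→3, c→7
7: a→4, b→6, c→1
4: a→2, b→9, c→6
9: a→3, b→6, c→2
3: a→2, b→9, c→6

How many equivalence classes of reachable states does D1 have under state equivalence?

4

P0 = {1,2,3,4} | {5,6,7,8,9}.
On input a, block {5,6,7,8,9} splits into {5,6,8} and {7,9}.
On input c, block {5,6,8} splits into {5,8} and {6}.
The partition is now stable with 4 blocks: {1,2,3,4} | {5,8} | {7,9} | {6}.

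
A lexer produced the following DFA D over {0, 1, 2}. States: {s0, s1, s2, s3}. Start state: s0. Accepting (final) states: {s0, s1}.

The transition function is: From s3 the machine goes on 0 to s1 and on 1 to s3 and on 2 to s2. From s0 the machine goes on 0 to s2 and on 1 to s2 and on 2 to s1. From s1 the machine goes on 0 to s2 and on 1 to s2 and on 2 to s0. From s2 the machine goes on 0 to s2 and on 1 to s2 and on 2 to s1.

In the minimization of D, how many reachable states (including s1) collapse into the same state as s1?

Reachable states from the start: {s0,s1,s2}. Unreachable: {s3} — drop them.
Initial partition by acceptance: {s0,s1} | {s2}.
Stable partition: {s0,s1} | {s2} — 2 equivalence classes.
The equivalence class containing s1 is {s0,s1}, of size 2.

2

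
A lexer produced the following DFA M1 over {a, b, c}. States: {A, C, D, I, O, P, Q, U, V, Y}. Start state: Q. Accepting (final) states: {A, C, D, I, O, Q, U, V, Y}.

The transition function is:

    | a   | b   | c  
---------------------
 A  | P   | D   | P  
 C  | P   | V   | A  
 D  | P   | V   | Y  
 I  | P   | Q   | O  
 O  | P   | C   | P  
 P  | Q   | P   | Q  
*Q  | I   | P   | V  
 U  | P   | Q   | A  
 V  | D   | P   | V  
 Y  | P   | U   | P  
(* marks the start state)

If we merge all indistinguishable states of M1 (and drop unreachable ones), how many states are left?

4

Every state is reachable, so we keep all 10.
Initial partition by acceptance: {A,C,D,I,O,Q,U,V,Y} | {P}.
Split {A,C,D,I,O,Q,U,V,Y} by δ(·,a) → {A,C,D,I,O,U,Y} and {Q,V}.
Refine {A,C,D,I,O,U,Y} on symbol b: members go to different blocks, giving {C,D,I,U} and {A,O,Y}.
No further refinement is possible. Final partition (4 blocks): {C,D,I,U} | {P} | {Q,V} | {A,O,Y}.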